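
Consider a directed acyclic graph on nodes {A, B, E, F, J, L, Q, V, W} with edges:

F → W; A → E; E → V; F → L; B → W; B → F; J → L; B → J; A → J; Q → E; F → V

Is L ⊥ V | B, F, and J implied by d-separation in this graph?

Enumerating the 6 paths from L to V and testing each for blocking by {B, F, J}:
Path 1: L ← F → W ← B → J ← A → E → V
  F is a fork here and F is conditioned on, so the path is blocked at F.
Path 2: L ← F ← B → J ← A → E → V
  F is a chain here and F is conditioned on, so the path is blocked at F.
Path 3: L ← F → V
  F is a fork here and F is conditioned on, so the path is blocked at F.
Path 4: L ← J ← B → W ← F → V
  J is a chain here and J is conditioned on, so the path is blocked at J.
Path 5: L ← J ← B → F → V
  J is a chain here and J is conditioned on, so the path is blocked at J.
Path 6: L ← J ← A → E → V
  J is a chain here and J is conditioned on, so the path is blocked at J.
Every path is blocked, so L and V are d-separated given {B, F, J}.

Yes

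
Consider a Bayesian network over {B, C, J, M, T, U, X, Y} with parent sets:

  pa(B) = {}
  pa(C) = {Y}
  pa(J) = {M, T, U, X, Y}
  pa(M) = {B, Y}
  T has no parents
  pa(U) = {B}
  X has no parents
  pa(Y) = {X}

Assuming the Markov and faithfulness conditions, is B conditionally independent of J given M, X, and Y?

No — B and J are not d-separated given {M, X, Y}.

4 paths connect B and J; each must be blocked for d-separation to hold:
Path 1: B → M → J
  M is a chain here and M is conditioned on, so the path is blocked at M.
Path 2: B → M ← Y → J
  Y is a fork here and Y is conditioned on, so the path is blocked at Y.
Path 3: B → M ← Y ← X → J
  Y is a chain here and Y is conditioned on, so the path is blocked at Y.
Path 4: B → U → J
  U is a chain and U is not conditioned on — no node blocks this path, so it is active.
Because an active path exists, B and J are not d-separated.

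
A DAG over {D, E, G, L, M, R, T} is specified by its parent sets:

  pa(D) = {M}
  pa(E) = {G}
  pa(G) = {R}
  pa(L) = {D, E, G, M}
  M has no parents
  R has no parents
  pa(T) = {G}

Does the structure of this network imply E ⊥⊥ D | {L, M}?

4 paths connect E and D; each must be blocked for d-separation to hold:
Path 1: E → L ← D
  L is a collider and L is conditioned on, which opens it — no node blocks this path, so it is active.
Path 2: E → L ← M → D
  M is a fork here and M is conditioned on, so the path is blocked at M.
Path 3: E ← G → L ← D
  G is a fork and G is not conditioned on; L is a collider and L is conditioned on, which opens it — no node blocks this path, so it is active.
Path 4: E ← G → L ← M → D
  M is a fork here and M is conditioned on, so the path is blocked at M.
Since the path E → L ← D is active, E and D are not d-separated given {L, M}.

No — E and D are not d-separated given {L, M}.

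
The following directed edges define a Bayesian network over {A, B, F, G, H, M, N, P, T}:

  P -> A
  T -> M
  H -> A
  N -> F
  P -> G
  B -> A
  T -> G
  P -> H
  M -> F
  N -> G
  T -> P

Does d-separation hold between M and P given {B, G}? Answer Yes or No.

Enumerating the 4 paths from M to P and testing each for blocking by {B, G}:
  1. M → F ← N → G ← P — F:collider[blocks]; N:fork[open]; G:collider[open] ⇒ blocked
  2. M → F ← N → G ← T → P — F:collider[blocks]; N:fork[open]; G:collider[open]; T:fork[open] ⇒ blocked
  3. M ← T → G ← P — T:fork[open]; G:collider[open] ⇒ active
  4. M ← T → P — T:fork[open] ⇒ active
At least one path is unblocked, so d-separation fails.

No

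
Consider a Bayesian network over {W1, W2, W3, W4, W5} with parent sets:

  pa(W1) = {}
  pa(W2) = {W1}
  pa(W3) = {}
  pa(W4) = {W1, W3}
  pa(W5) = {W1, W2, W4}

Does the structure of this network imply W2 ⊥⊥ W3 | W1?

There are 4 undirected paths between W2 and W3; checking each against the conditioning set {W1}:
Path 1: W2 ← W1 → W4 ← W3
  W1 is a fork here and W1 is conditioned on, so the path is blocked at W1.
Path 2: W2 ← W1 → W5 ← W4 ← W3
  W1 is a fork here and W1 is conditioned on, so the path is blocked at W1.
Path 3: W2 → W5 ← W1 → W4 ← W3
  W5 is a collider here and neither W5 nor any of its descendants is conditioned on, so the collider stays closed — the path is blocked at W5.
Path 4: W2 → W5 ← W4 ← W3
  W5 is a collider here and neither W5 nor any of its descendants is conditioned on, so the collider stays closed — the path is blocked at W5.
All paths are blocked; W2 ⊥ W3 | {W1} holds.

Yes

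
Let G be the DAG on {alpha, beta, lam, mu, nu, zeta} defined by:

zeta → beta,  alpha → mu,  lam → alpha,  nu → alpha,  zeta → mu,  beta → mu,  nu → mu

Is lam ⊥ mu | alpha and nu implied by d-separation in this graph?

2 paths connect lam and mu; each must be blocked for d-separation to hold:
Path 1: lam → alpha ← nu → mu
  nu is a fork here and nu is conditioned on, so the path is blocked at nu.
Path 2: lam → alpha → mu
  alpha is a chain here and alpha is conditioned on, so the path is blocked at alpha.
Since every path is blocked, d-separation holds.

Yes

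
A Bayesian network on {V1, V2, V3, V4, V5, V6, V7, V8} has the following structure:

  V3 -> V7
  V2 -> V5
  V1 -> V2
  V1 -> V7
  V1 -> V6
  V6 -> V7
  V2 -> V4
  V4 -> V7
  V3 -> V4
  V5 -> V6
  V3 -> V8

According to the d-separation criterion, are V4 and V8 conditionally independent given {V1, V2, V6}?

No

Enumerating the 6 paths from V4 to V8 and testing each for blocking by {V1, V2, V6}:
Path 1: V4 → V7 ← V3 → V8
  V7 is a collider here and neither V7 nor any of its descendants is conditioned on, so the collider stays closed — the path is blocked at V7.
Path 2: V4 ← V2 ← V1 → V7 ← V3 → V8
  V2 is a chain here and V2 is conditioned on, so the path is blocked at V2.
Path 3: V4 ← V2 ← V1 → V6 → V7 ← V3 → V8
  V2 is a chain here and V2 is conditioned on, so the path is blocked at V2.
Path 4: V4 ← V2 → V5 → V6 ← V1 → V7 ← V3 → V8
  V2 is a fork here and V2 is conditioned on, so the path is blocked at V2.
Path 5: V4 ← V2 → V5 → V6 → V7 ← V3 → V8
  V2 is a fork here and V2 is conditioned on, so the path is blocked at V2.
Path 6: V4 ← V3 → V8
  V3 is a fork and V3 is not conditioned on — no node blocks this path, so it is active.
At least one path is unblocked, so d-separation fails.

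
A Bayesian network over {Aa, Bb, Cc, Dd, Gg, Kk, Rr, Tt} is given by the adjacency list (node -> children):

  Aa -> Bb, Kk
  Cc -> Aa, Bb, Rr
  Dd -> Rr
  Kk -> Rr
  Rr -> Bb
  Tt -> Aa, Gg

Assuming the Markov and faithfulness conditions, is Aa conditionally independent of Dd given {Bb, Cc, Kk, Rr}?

Yes

We examine all 5 paths between Aa and Dd:
Path 1: Aa → Bb ← Rr ← Dd
  Rr is a chain here and Rr is conditioned on, so the path is blocked at Rr.
Path 2: Aa → Bb ← Cc → Rr ← Dd
  Cc is a fork here and Cc is conditioned on, so the path is blocked at Cc.
Path 3: Aa → Kk → Rr ← Dd
  Kk is a chain here and Kk is conditioned on, so the path is blocked at Kk.
Path 4: Aa ← Cc → Rr ← Dd
  Cc is a fork here and Cc is conditioned on, so the path is blocked at Cc.
Path 5: Aa ← Cc → Bb ← Rr ← Dd
  Cc is a fork here and Cc is conditioned on, so the path is blocked at Cc.
Every path is blocked, so Aa and Dd are d-separated given {Bb, Cc, Kk, Rr}.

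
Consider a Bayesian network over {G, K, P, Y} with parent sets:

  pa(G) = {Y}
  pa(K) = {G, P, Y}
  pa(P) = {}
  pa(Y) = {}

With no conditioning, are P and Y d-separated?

Enumerating the 2 paths from P to Y and testing each for blocking by ∅:
  1. P → K ← Y — K:collider[blocks] ⇒ blocked
  2. P → K ← G ← Y — K:collider[blocks]; G:chain[open] ⇒ blocked
Since every path is blocked, d-separation holds.

Yes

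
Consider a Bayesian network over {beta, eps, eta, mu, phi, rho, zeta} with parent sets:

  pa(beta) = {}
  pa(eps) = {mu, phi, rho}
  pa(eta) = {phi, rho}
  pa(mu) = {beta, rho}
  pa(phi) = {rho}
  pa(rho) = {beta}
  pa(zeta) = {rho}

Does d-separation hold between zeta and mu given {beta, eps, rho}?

There are 5 undirected paths between zeta and mu; checking each against the conditioning set {beta, eps, rho}:
  1. zeta ← rho → phi → eps ← mu — rho:fork[blocks]; phi:chain[open]; eps:collider[open] ⇒ blocked
  2. zeta ← rho → mu — rho:fork[blocks] ⇒ blocked
  3. zeta ← rho → eps ← mu — rho:fork[blocks]; eps:collider[open] ⇒ blocked
  4. zeta ← rho → eta ← phi → eps ← mu — rho:fork[blocks]; eta:collider[blocks]; phi:fork[open]; eps:collider[open] ⇒ blocked
  5. zeta ← rho ← beta → mu — rho:chain[blocks]; beta:fork[blocks] ⇒ blocked
Since every path is blocked, d-separation holds.

Yes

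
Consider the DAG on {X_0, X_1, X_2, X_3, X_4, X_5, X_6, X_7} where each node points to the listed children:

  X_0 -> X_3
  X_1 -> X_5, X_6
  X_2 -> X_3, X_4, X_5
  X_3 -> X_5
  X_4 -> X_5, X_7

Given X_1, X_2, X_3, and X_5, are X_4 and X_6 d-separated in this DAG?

Yes

Enumerating the 3 paths from X_4 to X_6 and testing each for blocking by {X_1, X_2, X_3, X_5}:
Path 1: X_4 → X_5 ← X_1 → X_6
  X_1 is a fork here and X_1 is conditioned on, so the path is blocked at X_1.
Path 2: X_4 ← X_2 → X_5 ← X_1 → X_6
  X_2 is a fork here and X_2 is conditioned on, so the path is blocked at X_2.
Path 3: X_4 ← X_2 → X_3 → X_5 ← X_1 → X_6
  X_2 is a fork here and X_2 is conditioned on, so the path is blocked at X_2.
Every path is blocked, so X_4 and X_6 are d-separated given {X_1, X_2, X_3, X_5}.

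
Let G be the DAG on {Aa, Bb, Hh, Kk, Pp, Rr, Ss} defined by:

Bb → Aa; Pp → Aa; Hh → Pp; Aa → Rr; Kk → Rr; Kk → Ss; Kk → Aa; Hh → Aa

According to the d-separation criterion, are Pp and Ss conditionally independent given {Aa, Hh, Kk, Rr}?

Yes

We examine all 4 paths between Pp and Ss:
Path 1: Pp → Aa → Rr ← Kk → Ss
  Aa is a chain here and Aa is conditioned on, so the path is blocked at Aa.
Path 2: Pp → Aa ← Kk → Ss
  Kk is a fork here and Kk is conditioned on, so the path is blocked at Kk.
Path 3: Pp ← Hh → Aa → Rr ← Kk → Ss
  Hh is a fork here and Hh is conditioned on, so the path is blocked at Hh.
Path 4: Pp ← Hh → Aa ← Kk → Ss
  Hh is a fork here and Hh is conditioned on, so the path is blocked at Hh.
Every path is blocked, so Pp and Ss are d-separated given {Aa, Hh, Kk, Rr}.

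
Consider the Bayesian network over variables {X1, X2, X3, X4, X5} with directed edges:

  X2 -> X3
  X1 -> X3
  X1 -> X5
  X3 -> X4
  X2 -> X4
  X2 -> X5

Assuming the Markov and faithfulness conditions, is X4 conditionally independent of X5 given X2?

No

4 paths connect X4 and X5; each must be blocked for d-separation to hold:
  1. X4 ← X2 → X5 — X2:fork[blocks] ⇒ blocked
  2. X4 ← X2 → X3 ← X1 → X5 — X2:fork[blocks]; X3:collider[blocks]; X1:fork[open] ⇒ blocked
  3. X4 ← X3 ← X1 → X5 — X3:chain[open]; X1:fork[open] ⇒ active
  4. X4 ← X3 ← X2 → X5 — X3:chain[open]; X2:fork[blocks] ⇒ blocked
Since the path X4 ← X3 ← X1 → X5 is active, X4 and X5 are not d-separated given {X2}.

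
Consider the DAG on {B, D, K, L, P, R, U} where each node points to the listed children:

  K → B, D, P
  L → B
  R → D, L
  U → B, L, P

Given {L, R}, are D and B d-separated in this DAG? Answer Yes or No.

We examine all 6 paths between D and B:
Path 1: D ← R → L ← U → P ← K → B
  R is a fork here and R is conditioned on, so the path is blocked at R.
Path 2: D ← R → L ← U → B
  R is a fork here and R is conditioned on, so the path is blocked at R.
Path 3: D ← R → L → B
  R is a fork here and R is conditioned on, so the path is blocked at R.
Path 4: D ← K → P ← U → L → B
  P is a collider here and neither P nor any of its descendants is conditioned on, so the collider stays closed — the path is blocked at P.
Path 5: D ← K → P ← U → B
  P is a collider here and neither P nor any of its descendants is conditioned on, so the collider stays closed — the path is blocked at P.
Path 6: D ← K → B
  K is a fork and K is not conditioned on — no node blocks this path, so it is active.
Since the path D ← K → B is active, D and B are not d-separated given {L, R}.

No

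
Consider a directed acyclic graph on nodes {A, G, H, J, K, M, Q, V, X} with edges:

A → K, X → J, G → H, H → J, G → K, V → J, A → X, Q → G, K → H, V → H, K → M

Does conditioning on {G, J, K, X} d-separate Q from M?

Yes

There are 4 undirected paths between Q and M; checking each against the conditioning set {G, J, K, X}:
Path 1: Q → G → K → M
  G is a chain here and G is conditioned on, so the path is blocked at G.
Path 2: Q → G → H ← K → M
  G is a chain here and G is conditioned on, so the path is blocked at G.
Path 3: Q → G → H ← V → J ← X ← A → K → M
  G is a chain here and G is conditioned on, so the path is blocked at G.
Path 4: Q → G → H → J ← X ← A → K → M
  G is a chain here and G is conditioned on, so the path is blocked at G.
All paths are blocked; Q ⊥ M | {G, J, K, X} holds.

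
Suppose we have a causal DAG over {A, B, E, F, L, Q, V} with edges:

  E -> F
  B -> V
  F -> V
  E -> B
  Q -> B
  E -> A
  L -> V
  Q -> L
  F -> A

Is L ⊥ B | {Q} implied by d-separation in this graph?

Yes

Enumerating the 4 paths from L to B and testing each for blocking by {Q}:
  1. L → V ← F ← E → B — V:collider[blocks]; F:chain[open]; E:fork[open] ⇒ blocked
  2. L → V ← F → A ← E → B — V:collider[blocks]; F:fork[open]; A:collider[blocks]; E:fork[open] ⇒ blocked
  3. L → V ← B — V:collider[blocks] ⇒ blocked
  4. L ← Q → B — Q:fork[blocks] ⇒ blocked
Every path is blocked, so L and B are d-separated given {Q}.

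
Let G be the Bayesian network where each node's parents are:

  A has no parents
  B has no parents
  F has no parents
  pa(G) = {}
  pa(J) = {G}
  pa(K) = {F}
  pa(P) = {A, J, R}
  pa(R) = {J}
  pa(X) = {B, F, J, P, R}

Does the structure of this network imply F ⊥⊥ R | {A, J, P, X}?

5 paths connect F and R; each must be blocked for d-separation to hold:
Path 1: F → X ← P ← J → R
  P is a chain here and P is conditioned on, so the path is blocked at P.
Path 2: F → X ← P ← R
  P is a chain here and P is conditioned on, so the path is blocked at P.
Path 3: F → X ← J → P ← R
  J is a fork here and J is conditioned on, so the path is blocked at J.
Path 4: F → X ← J → R
  J is a fork here and J is conditioned on, so the path is blocked at J.
Path 5: F → X ← R
  X is a collider and X is conditioned on, which opens it — no node blocks this path, so it is active.
Since the path F → X ← R is active, F and R are not d-separated given {A, J, P, X}.

No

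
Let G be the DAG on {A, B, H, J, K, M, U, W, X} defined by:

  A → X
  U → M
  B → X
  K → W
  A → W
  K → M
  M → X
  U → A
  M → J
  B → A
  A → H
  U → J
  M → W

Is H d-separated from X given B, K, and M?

No

6 paths connect H and X; each must be blocked for d-separation to hold:
Path 1: H ← A ← B → X
  B is a fork here and B is conditioned on, so the path is blocked at B.
Path 2: H ← A → W ← K → M → X
  W is a collider here and neither W nor any of its descendants is conditioned on, so the collider stays closed — the path is blocked at W.
Path 3: H ← A → W ← M → X
  W is a collider here and neither W nor any of its descendants is conditioned on, so the collider stays closed — the path is blocked at W.
Path 4: H ← A ← U → J ← M → X
  J is a collider here and neither J nor any of its descendants is conditioned on, so the collider stays closed — the path is blocked at J.
Path 5: H ← A ← U → M → X
  M is a chain here and M is conditioned on, so the path is blocked at M.
Path 6: H ← A → X
  A is a fork and A is not conditioned on — no node blocks this path, so it is active.
Because an active path exists, H and X are not d-separated.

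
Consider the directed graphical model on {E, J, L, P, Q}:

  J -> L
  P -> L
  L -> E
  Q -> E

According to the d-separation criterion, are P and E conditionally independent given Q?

No

There is one path between P and E:
  1. P → L → E — L:chain[open] ⇒ active
Since the path P → L → E is active, P and E are not d-separated given {Q}.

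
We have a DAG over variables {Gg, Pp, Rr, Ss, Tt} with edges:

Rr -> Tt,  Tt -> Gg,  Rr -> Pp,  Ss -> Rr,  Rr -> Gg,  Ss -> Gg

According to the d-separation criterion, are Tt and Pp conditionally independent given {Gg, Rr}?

Yes

3 paths connect Tt and Pp; each must be blocked for d-separation to hold:
Path 1: Tt ← Rr → Pp
  Rr is a fork here and Rr is conditioned on, so the path is blocked at Rr.
Path 2: Tt → Gg ← Rr → Pp
  Rr is a fork here and Rr is conditioned on, so the path is blocked at Rr.
Path 3: Tt → Gg ← Ss → Rr → Pp
  Rr is a chain here and Rr is conditioned on, so the path is blocked at Rr.
Since every path is blocked, d-separation holds.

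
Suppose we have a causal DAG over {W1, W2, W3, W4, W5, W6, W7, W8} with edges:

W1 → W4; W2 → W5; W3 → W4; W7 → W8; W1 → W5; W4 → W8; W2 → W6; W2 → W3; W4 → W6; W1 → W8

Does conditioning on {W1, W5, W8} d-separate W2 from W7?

No

We examine all 6 paths between W2 and W7:
  1. W2 → W5 ← W1 → W8 ← W7 — W5:collider[open]; W1:fork[blocks]; W8:collider[open] ⇒ blocked
  2. W2 → W5 ← W1 → W4 → W8 ← W7 — W5:collider[open]; W1:fork[blocks]; W4:chain[open]; W8:collider[open] ⇒ blocked
  3. W2 → W6 ← W4 → W8 ← W7 — W6:collider[blocks]; W4:fork[open]; W8:collider[open] ⇒ blocked
  4. W2 → W6 ← W4 ← W1 → W8 ← W7 — W6:collider[blocks]; W4:chain[open]; W1:fork[blocks]; W8:collider[open] ⇒ blocked
  5. W2 → W3 → W4 → W8 ← W7 — W3:chain[open]; W4:chain[open]; W8:collider[open] ⇒ active
  6. W2 → W3 → W4 ← W1 → W8 ← W7 — W3:chain[open]; W4:collider[open]; W1:fork[blocks]; W8:collider[open] ⇒ blocked
Because an active path exists, W2 and W7 are not d-separated.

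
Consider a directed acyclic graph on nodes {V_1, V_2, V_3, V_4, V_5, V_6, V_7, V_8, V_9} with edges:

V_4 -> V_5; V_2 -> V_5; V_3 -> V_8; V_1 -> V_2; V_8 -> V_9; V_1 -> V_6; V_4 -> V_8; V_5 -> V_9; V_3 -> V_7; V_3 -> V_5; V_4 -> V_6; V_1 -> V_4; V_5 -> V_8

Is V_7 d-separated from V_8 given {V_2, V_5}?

No — V_7 and V_8 are not d-separated given {V_2, V_5}.

6 paths connect V_7 and V_8; each must be blocked for d-separation to hold:
Path 1: V_7 ← V_3 → V_5 ← V_2 ← V_1 → V_6 ← V_4 → V_8
  V_2 is a chain here and V_2 is conditioned on, so the path is blocked at V_2.
Path 2: V_7 ← V_3 → V_5 ← V_2 ← V_1 → V_4 → V_8
  V_2 is a chain here and V_2 is conditioned on, so the path is blocked at V_2.
Path 3: V_7 ← V_3 → V_5 ← V_4 → V_8
  V_3 is a fork and V_3 is not conditioned on; V_5 is a collider and V_5 is conditioned on, which opens it; V_4 is a fork and V_4 is not conditioned on — no node blocks this path, so it is active.
Path 4: V_7 ← V_3 → V_5 → V_9 ← V_8
  V_5 is a chain here and V_5 is conditioned on, so the path is blocked at V_5.
Path 5: V_7 ← V_3 → V_5 → V_8
  V_5 is a chain here and V_5 is conditioned on, so the path is blocked at V_5.
Path 6: V_7 ← V_3 → V_8
  V_3 is a fork and V_3 is not conditioned on — no node blocks this path, so it is active.
Since the path V_7 ← V_3 → V_5 ← V_4 → V_8 is active, V_7 and V_8 are not d-separated given {V_2, V_5}.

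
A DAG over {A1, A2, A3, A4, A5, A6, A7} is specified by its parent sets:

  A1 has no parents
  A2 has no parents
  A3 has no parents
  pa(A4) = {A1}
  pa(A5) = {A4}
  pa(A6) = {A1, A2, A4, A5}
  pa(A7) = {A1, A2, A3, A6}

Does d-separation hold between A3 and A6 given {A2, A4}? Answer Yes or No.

Yes

5 paths connect A3 and A6; each must be blocked for d-separation to hold:
Path 1: A3 → A7 ← A1 → A4 → A5 → A6
  A7 is a collider here and neither A7 nor any of its descendants is conditioned on, so the collider stays closed — the path is blocked at A7.
Path 2: A3 → A7 ← A1 → A4 → A6
  A7 is a collider here and neither A7 nor any of its descendants is conditioned on, so the collider stays closed — the path is blocked at A7.
Path 3: A3 → A7 ← A1 → A6
  A7 is a collider here and neither A7 nor any of its descendants is conditioned on, so the collider stays closed — the path is blocked at A7.
Path 4: A3 → A7 ← A2 → A6
  A7 is a collider here and neither A7 nor any of its descendants is conditioned on, so the collider stays closed — the path is blocked at A7.
Path 5: A3 → A7 ← A6
  A7 is a collider here and neither A7 nor any of its descendants is conditioned on, so the collider stays closed — the path is blocked at A7.
All paths are blocked; A3 ⊥ A6 | {A2, A4} holds.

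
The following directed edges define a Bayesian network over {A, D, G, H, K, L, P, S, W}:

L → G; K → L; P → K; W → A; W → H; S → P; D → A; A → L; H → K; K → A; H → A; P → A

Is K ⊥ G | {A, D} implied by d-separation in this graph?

No

Enumerating the 5 paths from K to G and testing each for blocking by {A, D}:
  1. K ← P → A → L → G — P:fork[open]; A:chain[blocks]; L:chain[open] ⇒ blocked
  2. K → L → G — L:chain[open] ⇒ active
  3. K ← H ← W → A → L → G — H:chain[open]; W:fork[open]; A:chain[blocks]; L:chain[open] ⇒ blocked
  4. K ← H → A → L → G — H:fork[open]; A:chain[blocks]; L:chain[open] ⇒ blocked
  5. K → A → L → G — A:chain[blocks]; L:chain[open] ⇒ blocked
Because an active path exists, K and G are not d-separated.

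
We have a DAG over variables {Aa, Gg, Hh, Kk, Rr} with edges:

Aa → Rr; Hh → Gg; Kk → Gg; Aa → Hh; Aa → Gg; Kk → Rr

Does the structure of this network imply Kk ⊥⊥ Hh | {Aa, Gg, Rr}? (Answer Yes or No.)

No

We examine all 4 paths between Kk and Hh:
  1. Kk → Gg ← Aa → Hh — Gg:collider[open]; Aa:fork[blocks] ⇒ blocked
  2. Kk → Gg ← Hh — Gg:collider[open] ⇒ active
  3. Kk → Rr ← Aa → Gg ← Hh — Rr:collider[open]; Aa:fork[blocks]; Gg:collider[open] ⇒ blocked
  4. Kk → Rr ← Aa → Hh — Rr:collider[open]; Aa:fork[blocks] ⇒ blocked
Because an active path exists, Kk and Hh are not d-separated.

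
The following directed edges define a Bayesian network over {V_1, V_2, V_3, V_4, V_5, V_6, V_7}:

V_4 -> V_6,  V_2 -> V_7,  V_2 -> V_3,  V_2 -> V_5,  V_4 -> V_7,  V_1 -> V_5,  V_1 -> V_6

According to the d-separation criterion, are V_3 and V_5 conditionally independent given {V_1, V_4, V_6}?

No

Enumerating the 2 paths from V_3 to V_5 and testing each for blocking by {V_1, V_4, V_6}:
Path 1: V_3 ← V_2 → V_7 ← V_4 → V_6 ← V_1 → V_5
  V_7 is a collider here and neither V_7 nor any of its descendants is conditioned on, so the collider stays closed — the path is blocked at V_7.
Path 2: V_3 ← V_2 → V_5
  V_2 is a fork and V_2 is not conditioned on — no node blocks this path, so it is active.
At least one path is unblocked, so d-separation fails.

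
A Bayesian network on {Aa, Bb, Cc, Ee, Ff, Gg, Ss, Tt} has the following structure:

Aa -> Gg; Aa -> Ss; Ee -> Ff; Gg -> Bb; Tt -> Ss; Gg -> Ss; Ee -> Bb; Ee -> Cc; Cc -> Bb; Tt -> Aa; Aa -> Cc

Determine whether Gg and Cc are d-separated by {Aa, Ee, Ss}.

Yes

We examine all 5 paths between Gg and Cc:
Path 1: Gg ← Aa → Cc
  Aa is a fork here and Aa is conditioned on, so the path is blocked at Aa.
Path 2: Gg → Bb ← Cc
  Bb is a collider here and neither Bb nor any of its descendants is conditioned on, so the collider stays closed — the path is blocked at Bb.
Path 3: Gg → Bb ← Ee → Cc
  Bb is a collider here and neither Bb nor any of its descendants is conditioned on, so the collider stays closed — the path is blocked at Bb.
Path 4: Gg → Ss ← Aa → Cc
  Aa is a fork here and Aa is conditioned on, so the path is blocked at Aa.
Path 5: Gg → Ss ← Tt → Aa → Cc
  Aa is a chain here and Aa is conditioned on, so the path is blocked at Aa.
Since every path is blocked, d-separation holds.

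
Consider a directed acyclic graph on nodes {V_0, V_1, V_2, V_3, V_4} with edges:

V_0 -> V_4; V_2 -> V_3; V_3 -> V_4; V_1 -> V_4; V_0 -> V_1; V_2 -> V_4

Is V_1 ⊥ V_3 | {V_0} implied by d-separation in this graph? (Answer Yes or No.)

Yes

There are 4 undirected paths between V_1 and V_3; checking each against the conditioning set {V_0}:
Path 1: V_1 → V_4 ← V_3
  V_4 is a collider here and neither V_4 nor any of its descendants is conditioned on, so the collider stays closed — the path is blocked at V_4.
Path 2: V_1 → V_4 ← V_2 → V_3
  V_4 is a collider here and neither V_4 nor any of its descendants is conditioned on, so the collider stays closed — the path is blocked at V_4.
Path 3: V_1 ← V_0 → V_4 ← V_3
  V_0 is a fork here and V_0 is conditioned on, so the path is blocked at V_0.
Path 4: V_1 ← V_0 → V_4 ← V_2 → V_3
  V_0 is a fork here and V_0 is conditioned on, so the path is blocked at V_0.
Every path is blocked, so V_1 and V_3 are d-separated given {V_0}.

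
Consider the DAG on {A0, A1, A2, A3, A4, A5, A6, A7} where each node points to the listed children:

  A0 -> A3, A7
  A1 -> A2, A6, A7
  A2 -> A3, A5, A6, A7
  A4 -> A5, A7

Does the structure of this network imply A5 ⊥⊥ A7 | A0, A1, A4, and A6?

5 paths connect A5 and A7; each must be blocked for d-separation to hold:
  1. A5 ← A2 → A6 ← A1 → A7 — A2:fork[open]; A6:collider[open]; A1:fork[blocks] ⇒ blocked
  2. A5 ← A2 ← A1 → A7 — A2:chain[open]; A1:fork[blocks] ⇒ blocked
  3. A5 ← A2 → A3 ← A0 → A7 — A2:fork[open]; A3:collider[blocks]; A0:fork[blocks] ⇒ blocked
  4. A5 ← A2 → A7 — A2:fork[open] ⇒ active
  5. A5 ← A4 → A7 — A4:fork[blocks] ⇒ blocked
Because an active path exists, A5 and A7 are not d-separated.

No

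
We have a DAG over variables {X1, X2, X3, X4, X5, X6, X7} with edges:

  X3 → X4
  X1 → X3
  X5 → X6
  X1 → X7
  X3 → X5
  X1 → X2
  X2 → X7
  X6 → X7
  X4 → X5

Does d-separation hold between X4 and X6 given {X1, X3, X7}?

6 paths connect X4 and X6; each must be blocked for d-separation to hold:
Path 1: X4 ← X3 ← X1 → X2 → X7 ← X6
  X3 is a chain here and X3 is conditioned on, so the path is blocked at X3.
Path 2: X4 ← X3 ← X1 → X7 ← X6
  X3 is a chain here and X3 is conditioned on, so the path is blocked at X3.
Path 3: X4 ← X3 → X5 → X6
  X3 is a fork here and X3 is conditioned on, so the path is blocked at X3.
Path 4: X4 → X5 ← X3 ← X1 → X2 → X7 ← X6
  X3 is a chain here and X3 is conditioned on, so the path is blocked at X3.
Path 5: X4 → X5 ← X3 ← X1 → X7 ← X6
  X3 is a chain here and X3 is conditioned on, so the path is blocked at X3.
Path 6: X4 → X5 → X6
  X5 is a chain and X5 is not conditioned on — no node blocks this path, so it is active.
Since the path X4 → X5 → X6 is active, X4 and X6 are not d-separated given {X1, X3, X7}.

No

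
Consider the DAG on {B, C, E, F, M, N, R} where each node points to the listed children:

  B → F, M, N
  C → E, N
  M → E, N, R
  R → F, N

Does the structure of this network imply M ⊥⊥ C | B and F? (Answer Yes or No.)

Yes

We examine all 6 paths between M and C:
Path 1: M → R → F ← B → N ← C
  B is a fork here and B is conditioned on, so the path is blocked at B.
Path 2: M → R → N ← C
  N is a collider here and neither N nor any of its descendants is conditioned on, so the collider stays closed — the path is blocked at N.
Path 3: M → E ← C
  E is a collider here and neither E nor any of its descendants is conditioned on, so the collider stays closed — the path is blocked at E.
Path 4: M ← B → F ← R → N ← C
  B is a fork here and B is conditioned on, so the path is blocked at B.
Path 5: M ← B → N ← C
  B is a fork here and B is conditioned on, so the path is blocked at B.
Path 6: M → N ← C
  N is a collider here and neither N nor any of its descendants is conditioned on, so the collider stays closed — the path is blocked at N.
All paths are blocked; M ⊥ C | {B, F} holds.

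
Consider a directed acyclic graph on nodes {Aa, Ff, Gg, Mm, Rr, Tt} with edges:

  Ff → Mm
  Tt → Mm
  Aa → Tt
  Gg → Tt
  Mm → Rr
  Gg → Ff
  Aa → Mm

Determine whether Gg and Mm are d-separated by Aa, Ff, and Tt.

Yes

3 paths connect Gg and Mm; each must be blocked for d-separation to hold:
Path 1: Gg → Ff → Mm
  Ff is a chain here and Ff is conditioned on, so the path is blocked at Ff.
Path 2: Gg → Tt → Mm
  Tt is a chain here and Tt is conditioned on, so the path is blocked at Tt.
Path 3: Gg → Tt ← Aa → Mm
  Aa is a fork here and Aa is conditioned on, so the path is blocked at Aa.
All paths are blocked; Gg ⊥ Mm | {Aa, Ff, Tt} holds.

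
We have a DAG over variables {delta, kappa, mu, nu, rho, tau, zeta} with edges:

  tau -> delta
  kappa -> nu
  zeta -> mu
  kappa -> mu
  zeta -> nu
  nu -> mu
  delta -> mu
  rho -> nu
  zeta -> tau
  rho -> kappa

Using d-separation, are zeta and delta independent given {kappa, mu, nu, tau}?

No — zeta and delta are not d-separated given {kappa, mu, nu, tau}.

There are 5 undirected paths between zeta and delta; checking each against the conditioning set {kappa, mu, nu, tau}:
Path 1: zeta → nu ← kappa → mu ← delta
  kappa is a fork here and kappa is conditioned on, so the path is blocked at kappa.
Path 2: zeta → nu ← rho → kappa → mu ← delta
  kappa is a chain here and kappa is conditioned on, so the path is blocked at kappa.
Path 3: zeta → nu → mu ← delta
  nu is a chain here and nu is conditioned on, so the path is blocked at nu.
Path 4: zeta → tau → delta
  tau is a chain here and tau is conditioned on, so the path is blocked at tau.
Path 5: zeta → mu ← delta
  mu is a collider and mu is conditioned on, which opens it — no node blocks this path, so it is active.
Because an active path exists, zeta and delta are not d-separated.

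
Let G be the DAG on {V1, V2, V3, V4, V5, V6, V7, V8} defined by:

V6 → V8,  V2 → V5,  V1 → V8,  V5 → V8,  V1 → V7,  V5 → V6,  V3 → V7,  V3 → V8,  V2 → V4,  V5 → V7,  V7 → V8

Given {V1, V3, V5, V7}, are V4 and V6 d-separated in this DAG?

We examine all 5 paths between V4 and V6:
Path 1: V4 ← V2 → V5 → V6
  V5 is a chain here and V5 is conditioned on, so the path is blocked at V5.
Path 2: V4 ← V2 → V5 → V8 ← V6
  V5 is a chain here and V5 is conditioned on, so the path is blocked at V5.
Path 3: V4 ← V2 → V5 → V7 ← V3 → V8 ← V6
  V5 is a chain here and V5 is conditioned on, so the path is blocked at V5.
Path 4: V4 ← V2 → V5 → V7 → V8 ← V6
  V5 is a chain here and V5 is conditioned on, so the path is blocked at V5.
Path 5: V4 ← V2 → V5 → V7 ← V1 → V8 ← V6
  V5 is a chain here and V5 is conditioned on, so the path is blocked at V5.
All paths are blocked; V4 ⊥ V6 | {V1, V3, V5, V7} holds.

Yes — V4 and V6 are d-separated given {V1, V3, V5, V7}.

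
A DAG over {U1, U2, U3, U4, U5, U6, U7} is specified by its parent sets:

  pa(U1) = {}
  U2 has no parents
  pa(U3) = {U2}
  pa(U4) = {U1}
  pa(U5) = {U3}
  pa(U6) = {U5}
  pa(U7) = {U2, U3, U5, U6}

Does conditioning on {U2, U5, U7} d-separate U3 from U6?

Enumerating the 6 paths from U3 to U6 and testing each for blocking by {U2, U5, U7}:
Path 1: U3 → U7 ← U6
  U7 is a collider and U7 is conditioned on, which opens it — no node blocks this path, so it is active.
Path 2: U3 → U7 ← U5 → U6
  U5 is a fork here and U5 is conditioned on, so the path is blocked at U5.
Path 3: U3 ← U2 → U7 ← U6
  U2 is a fork here and U2 is conditioned on, so the path is blocked at U2.
Path 4: U3 ← U2 → U7 ← U5 → U6
  U2 is a fork here and U2 is conditioned on, so the path is blocked at U2.
Path 5: U3 → U5 → U7 ← U6
  U5 is a chain here and U5 is conditioned on, so the path is blocked at U5.
Path 6: U3 → U5 → U6
  U5 is a chain here and U5 is conditioned on, so the path is blocked at U5.
Because an active path exists, U3 and U6 are not d-separated.

No — U3 and U6 are not d-separated given {U2, U5, U7}.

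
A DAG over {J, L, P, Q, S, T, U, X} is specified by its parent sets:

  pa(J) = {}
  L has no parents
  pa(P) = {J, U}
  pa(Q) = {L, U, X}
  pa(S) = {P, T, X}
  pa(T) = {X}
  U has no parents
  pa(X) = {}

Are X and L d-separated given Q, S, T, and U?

No

We examine all 3 paths between X and L:
Path 1: X → S ← P ← U → Q ← L
  U is a fork here and U is conditioned on, so the path is blocked at U.
Path 2: X → Q ← L
  Q is a collider and Q is conditioned on, which opens it — no node blocks this path, so it is active.
Path 3: X → T → S ← P ← U → Q ← L
  T is a chain here and T is conditioned on, so the path is blocked at T.
At least one path is unblocked, so d-separation fails.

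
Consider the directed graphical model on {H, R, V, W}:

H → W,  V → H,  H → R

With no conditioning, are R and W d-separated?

No

There is one path between R and W:
Path 1: R ← H → W
  H is a fork and H is not conditioned on — no node blocks this path, so it is active.
Since the path R ← H → W is active, R and W are not d-separated given ∅.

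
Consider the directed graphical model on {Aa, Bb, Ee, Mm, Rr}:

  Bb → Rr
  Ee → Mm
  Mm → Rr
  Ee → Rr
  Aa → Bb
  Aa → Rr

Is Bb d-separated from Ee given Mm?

There are 4 undirected paths between Bb and Ee; checking each against the conditioning set {Mm}:
Path 1: Bb ← Aa → Rr ← Ee
  Rr is a collider here and neither Rr nor any of its descendants is conditioned on, so the collider stays closed — the path is blocked at Rr.
Path 2: Bb ← Aa → Rr ← Mm ← Ee
  Rr is a collider here and neither Rr nor any of its descendants is conditioned on, so the collider stays closed — the path is blocked at Rr.
Path 3: Bb → Rr ← Ee
  Rr is a collider here and neither Rr nor any of its descendants is conditioned on, so the collider stays closed — the path is blocked at Rr.
Path 4: Bb → Rr ← Mm ← Ee
  Rr is a collider here and neither Rr nor any of its descendants is conditioned on, so the collider stays closed — the path is blocked at Rr.
Every path is blocked, so Bb and Ee are d-separated given {Mm}.

Yes — Bb and Ee are d-separated given {Mm}.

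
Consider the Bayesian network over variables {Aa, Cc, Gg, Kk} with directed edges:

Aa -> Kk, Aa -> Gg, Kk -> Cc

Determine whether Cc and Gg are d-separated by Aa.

Yes — Cc and Gg are d-separated given {Aa}.

There is one path between Cc and Gg:
  1. Cc ← Kk ← Aa → Gg — Kk:chain[open]; Aa:fork[blocks] ⇒ blocked
Since every path is blocked, d-separation holds.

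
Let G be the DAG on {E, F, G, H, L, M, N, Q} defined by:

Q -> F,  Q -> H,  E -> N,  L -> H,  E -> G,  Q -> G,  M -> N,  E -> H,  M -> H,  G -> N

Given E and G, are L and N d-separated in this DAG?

Yes — L and N are d-separated given {E, G}.

5 paths connect L and N; each must be blocked for d-separation to hold:
Path 1: L → H ← E → G → N
  H is a collider here and neither H nor any of its descendants is conditioned on, so the collider stays closed — the path is blocked at H.
Path 2: L → H ← E → N
  H is a collider here and neither H nor any of its descendants is conditioned on, so the collider stays closed — the path is blocked at H.
Path 3: L → H ← M → N
  H is a collider here and neither H nor any of its descendants is conditioned on, so the collider stays closed — the path is blocked at H.
Path 4: L → H ← Q → G ← E → N
  H is a collider here and neither H nor any of its descendants is conditioned on, so the collider stays closed — the path is blocked at H.
Path 5: L → H ← Q → G → N
  H is a collider here and neither H nor any of its descendants is conditioned on, so the collider stays closed — the path is blocked at H.
Since every path is blocked, d-separation holds.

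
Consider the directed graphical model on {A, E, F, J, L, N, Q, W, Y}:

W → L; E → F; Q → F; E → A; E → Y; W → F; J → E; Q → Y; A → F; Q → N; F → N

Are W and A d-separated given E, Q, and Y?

Enumerating the 4 paths from W to A and testing each for blocking by {E, Q, Y}:
Path 1: W → F → N ← Q → Y ← E → A
  N is a collider here and neither N nor any of its descendants is conditioned on, so the collider stays closed — the path is blocked at N.
Path 2: W → F ← Q → Y ← E → A
  F is a collider here and neither F nor any of its descendants is conditioned on, so the collider stays closed — the path is blocked at F.
Path 3: W → F ← A
  F is a collider here and neither F nor any of its descendants is conditioned on, so the collider stays closed — the path is blocked at F.
Path 4: W → F ← E → A
  F is a collider here and neither F nor any of its descendants is conditioned on, so the collider stays closed — the path is blocked at F.
Every path is blocked, so W and A are d-separated given {E, Q, Y}.

Yes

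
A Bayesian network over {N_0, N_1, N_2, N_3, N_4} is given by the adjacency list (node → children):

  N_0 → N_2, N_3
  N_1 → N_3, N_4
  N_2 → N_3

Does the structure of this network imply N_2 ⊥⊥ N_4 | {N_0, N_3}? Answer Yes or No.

We examine all 2 paths between N_2 and N_4:
Path 1: N_2 ← N_0 → N_3 ← N_1 → N_4
  N_0 is a fork here and N_0 is conditioned on, so the path is blocked at N_0.
Path 2: N_2 → N_3 ← N_1 → N_4
  N_3 is a collider and N_3 is conditioned on, which opens it; N_1 is a fork and N_1 is not conditioned on — no node blocks this path, so it is active.
At least one path is unblocked, so d-separation fails.

No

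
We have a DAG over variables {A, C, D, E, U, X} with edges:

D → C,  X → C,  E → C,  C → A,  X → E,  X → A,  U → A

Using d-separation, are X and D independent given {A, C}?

No

We examine all 3 paths between X and D:
Path 1: X → E → C ← D
  E is a chain and E is not conditioned on; C is a collider and C is conditioned on, which opens it — no node blocks this path, so it is active.
Path 2: X → C ← D
  C is a collider and C is conditioned on, which opens it — no node blocks this path, so it is active.
Path 3: X → A ← C ← D
  C is a chain here and C is conditioned on, so the path is blocked at C.
Since the path X → E → C ← D is active, X and D are not d-separated given {A, C}.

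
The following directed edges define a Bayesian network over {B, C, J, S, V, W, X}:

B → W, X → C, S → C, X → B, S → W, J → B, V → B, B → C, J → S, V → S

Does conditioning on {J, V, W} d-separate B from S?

No — B and S are not d-separated given {J, V, W}.

Enumerating the 5 paths from B to S and testing each for blocking by {J, V, W}:
  1. B → W ← S — W:collider[open] ⇒ active
  2. B ← J → S — J:fork[blocks] ⇒ blocked
  3. B → C ← S — C:collider[blocks] ⇒ blocked
  4. B ← V → S — V:fork[blocks] ⇒ blocked
  5. B ← X → C ← S — X:fork[open]; C:collider[blocks] ⇒ blocked
At least one path is unblocked, so d-separation fails.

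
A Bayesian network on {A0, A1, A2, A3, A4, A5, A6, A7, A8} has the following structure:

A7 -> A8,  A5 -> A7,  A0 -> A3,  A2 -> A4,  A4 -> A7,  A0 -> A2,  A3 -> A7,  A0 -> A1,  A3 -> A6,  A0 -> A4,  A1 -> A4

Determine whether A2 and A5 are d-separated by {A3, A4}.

We examine all 6 paths between A2 and A5:
Path 1: A2 ← A0 → A1 → A4 → A7 ← A5
  A4 is a chain here and A4 is conditioned on, so the path is blocked at A4.
Path 2: A2 ← A0 → A4 → A7 ← A5
  A4 is a chain here and A4 is conditioned on, so the path is blocked at A4.
Path 3: A2 ← A0 → A3 → A7 ← A5
  A3 is a chain here and A3 is conditioned on, so the path is blocked at A3.
Path 4: A2 → A4 ← A1 ← A0 → A3 → A7 ← A5
  A3 is a chain here and A3 is conditioned on, so the path is blocked at A3.
Path 5: A2 → A4 → A7 ← A5
  A4 is a chain here and A4 is conditioned on, so the path is blocked at A4.
Path 6: A2 → A4 ← A0 → A3 → A7 ← A5
  A3 is a chain here and A3 is conditioned on, so the path is blocked at A3.
Every path is blocked, so A2 and A5 are d-separated given {A3, A4}.

Yes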